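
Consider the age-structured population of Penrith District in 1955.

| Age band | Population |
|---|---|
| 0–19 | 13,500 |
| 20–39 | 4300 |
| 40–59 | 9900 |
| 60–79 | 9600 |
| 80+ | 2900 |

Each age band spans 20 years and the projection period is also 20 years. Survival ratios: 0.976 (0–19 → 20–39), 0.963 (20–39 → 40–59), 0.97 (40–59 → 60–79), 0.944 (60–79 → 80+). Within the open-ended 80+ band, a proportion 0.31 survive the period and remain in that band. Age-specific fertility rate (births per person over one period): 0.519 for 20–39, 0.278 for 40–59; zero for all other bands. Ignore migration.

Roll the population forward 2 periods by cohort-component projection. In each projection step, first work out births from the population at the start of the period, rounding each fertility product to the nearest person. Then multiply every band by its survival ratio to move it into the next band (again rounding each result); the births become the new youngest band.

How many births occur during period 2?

7989

Period 1:
Births: 4300 × 0.519 = 2232 ; 9900 × 0.278 = 2752 — total 4984
20–39: 13500 × 0.976 = 13176
40–59: 4300 × 0.963 = 4141
60–79: 9900 × 0.97 = 9603
80+: 9600 × 0.944 + 2900 × 0.31 = 9062 + 899 = 9961
Population now: 0–19=4984, 20–39=13176, 40–59=4141, 60–79=9603, 80+=9961
Period 2:
Births: 13176 × 0.519 = 6838 ; 4141 × 0.278 = 1151 — total 7989
20–39: 4984 × 0.976 = 4864
40–59: 13176 × 0.963 = 12688
60–79: 4141 × 0.97 = 4017
80+: 9603 × 0.944 + 9961 × 0.31 = 9065 + 3088 = 12153
Population now: 0–19=7989, 20–39=4864, 40–59=12688, 60–79=4017, 80+=12153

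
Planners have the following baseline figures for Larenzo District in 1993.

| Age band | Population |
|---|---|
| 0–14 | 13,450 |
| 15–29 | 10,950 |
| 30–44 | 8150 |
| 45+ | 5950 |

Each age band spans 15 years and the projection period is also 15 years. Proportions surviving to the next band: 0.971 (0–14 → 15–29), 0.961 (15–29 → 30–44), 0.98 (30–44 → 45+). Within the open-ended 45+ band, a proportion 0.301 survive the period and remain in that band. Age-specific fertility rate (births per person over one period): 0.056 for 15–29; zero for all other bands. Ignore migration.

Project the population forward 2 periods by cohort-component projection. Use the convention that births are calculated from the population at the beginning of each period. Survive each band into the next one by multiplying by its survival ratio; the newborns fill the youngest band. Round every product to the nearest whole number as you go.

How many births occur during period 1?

613

Numbering the bands 1..4 from youngest to oldest:
— Period 1 —
Births: 10950 × 0.056 = 613
Band 2: 13450 × 0.971 = 13060
Band 3: 10950 × 0.961 = 10523
Band 4: 8150 × 0.98 + 5950 × 0.301 = 7987 + 1791 = 9778
Population now: 0–14=613, 15–29=13060, 30–44=10523, 45+=9778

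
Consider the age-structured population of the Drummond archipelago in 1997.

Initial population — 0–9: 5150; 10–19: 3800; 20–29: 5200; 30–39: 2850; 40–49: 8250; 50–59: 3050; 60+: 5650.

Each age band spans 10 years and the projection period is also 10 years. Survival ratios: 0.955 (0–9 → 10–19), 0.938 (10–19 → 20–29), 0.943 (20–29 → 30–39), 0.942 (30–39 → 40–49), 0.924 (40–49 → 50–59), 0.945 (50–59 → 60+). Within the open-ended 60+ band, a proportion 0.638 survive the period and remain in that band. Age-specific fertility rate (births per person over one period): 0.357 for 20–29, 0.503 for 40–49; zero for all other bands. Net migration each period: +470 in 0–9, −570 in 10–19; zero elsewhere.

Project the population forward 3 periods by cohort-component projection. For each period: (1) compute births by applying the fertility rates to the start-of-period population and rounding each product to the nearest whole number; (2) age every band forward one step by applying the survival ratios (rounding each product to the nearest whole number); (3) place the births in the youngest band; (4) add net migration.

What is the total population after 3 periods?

32764

Numbering the bands 1..7 from youngest to oldest:
Period 1.
Births: 5200 × 0.357 = 1856 ; 8250 × 0.503 = 4150 ⇒ total 6006
Band 2: 5150 × 0.955 = 4918
Band 3: 3800 × 0.938 = 3564
Band 4: 5200 × 0.943 = 4904
Band 5: 2850 × 0.942 = 2685
Band 6: 8250 × 0.924 = 7623
Band 7: 3050 × 0.945 + 5650 × 0.638 = 2882 + 3605 = 6487
Net migration: Band 1 + 470 → 6476; Band 2 − 570 → 4348
→ [6476, 4348, 3564, 4904, 2685, 7623, 6487]
Period 2.
Births: 3564 × 0.357 = 1272 ; 2685 × 0.503 = 1351 ⇒ total 2623
Band 2: 6476 × 0.955 = 6185
Band 3: 4348 × 0.938 = 4078
Band 4: 3564 × 0.943 = 3361
Band 5: 4904 × 0.942 = 4620
Band 6: 2685 × 0.924 = 2481
Band 7: 7623 × 0.945 + 6487 × 0.638 = 7204 + 4139 = 11343
Net migration: Band 1 + 470 → 3093; Band 2 − 570 → 5615
→ [3093, 5615, 4078, 3361, 4620, 2481, 11343]
Period 3.
Births: 4078 × 0.357 = 1456 ; 4620 × 0.503 = 2324 ⇒ total 3780
Band 2: 3093 × 0.955 = 2954
Band 3: 5615 × 0.938 = 5267
Band 4: 4078 × 0.943 = 3846
Band 5: 3361 × 0.942 = 3166
Band 6: 4620 × 0.924 = 4269
Band 7: 2481 × 0.945 + 11343 × 0.638 = 2345 + 7237 = 9582
Net migration: Band 1 + 470 → 4250; Band 2 − 570 → 2384
→ [4250, 2384, 5267, 3846, 3166, 4269, 9582]
Total after period 3: 4250 + 2384 + 5267 + 3846 + 3166 + 4269 + 9582 = 32764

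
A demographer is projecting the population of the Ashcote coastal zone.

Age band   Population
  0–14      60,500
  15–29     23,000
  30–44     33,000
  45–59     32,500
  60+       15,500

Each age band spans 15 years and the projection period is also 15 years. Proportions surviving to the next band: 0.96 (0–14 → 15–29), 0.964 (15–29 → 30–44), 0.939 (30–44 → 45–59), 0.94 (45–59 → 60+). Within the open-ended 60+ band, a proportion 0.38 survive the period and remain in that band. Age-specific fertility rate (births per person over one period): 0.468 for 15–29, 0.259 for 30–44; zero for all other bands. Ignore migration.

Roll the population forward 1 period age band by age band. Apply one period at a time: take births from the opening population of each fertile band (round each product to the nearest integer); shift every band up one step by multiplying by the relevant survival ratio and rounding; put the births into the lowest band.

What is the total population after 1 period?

166990

After projecting period 1:
Births: 23000 × 0.468 = 10764 ; 33000 × 0.259 = 8547 ⇒ total 19311
15–29: 60500 × 0.96 = 58080
30–44: 23000 × 0.964 = 22172
45–59: 33000 × 0.939 = 30987
60+: 32500 × 0.94 + 15500 × 0.38 = 30550 + 5890 = 36440
Population now: 0–14=19311, 15–29=58080, 30–44=22172, 45–59=30987, 60+=36440
Total after period 1: 19311 + 58080 + 22172 + 30987 + 36440 = 166990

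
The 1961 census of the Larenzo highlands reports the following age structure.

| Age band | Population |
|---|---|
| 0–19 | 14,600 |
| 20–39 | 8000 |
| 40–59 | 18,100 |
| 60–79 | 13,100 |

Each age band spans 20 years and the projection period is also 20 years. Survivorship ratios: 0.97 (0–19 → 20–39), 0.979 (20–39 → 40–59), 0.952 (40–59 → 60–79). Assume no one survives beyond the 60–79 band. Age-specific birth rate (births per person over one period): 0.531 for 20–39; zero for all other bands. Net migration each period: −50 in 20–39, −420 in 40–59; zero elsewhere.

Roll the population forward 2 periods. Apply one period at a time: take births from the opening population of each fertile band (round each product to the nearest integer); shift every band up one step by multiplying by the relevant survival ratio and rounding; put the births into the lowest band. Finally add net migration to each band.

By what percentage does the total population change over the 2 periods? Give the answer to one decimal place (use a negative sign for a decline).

-40.5

Period 1:
Births: 8000 × 0.531 = 4248
20–39: 14600 × 0.97 = 14162
40–59: 8000 × 0.979 = 7832
60–79: 18100 × 0.952 = 17231
Net migration: 20–39 − 50 → 14112; 40–59 − 420 → 7412
Population now: 0–19=4248, 20–39=14112, 40–59=7412, 60–79=17231
Period 2:
Births: 14112 × 0.531 = 7493
20–39: 4248 × 0.97 = 4121
40–59: 14112 × 0.979 = 13816
60–79: 7412 × 0.952 = 7056
Net migration: 20–39 − 50 → 4071; 40–59 − 420 → 13396
Population now: 0–19=7493, 20–39=4071, 40–59=13396, 60–79=7056
Total: 53800 → 32016; change = -21784; percentage change = -40.5%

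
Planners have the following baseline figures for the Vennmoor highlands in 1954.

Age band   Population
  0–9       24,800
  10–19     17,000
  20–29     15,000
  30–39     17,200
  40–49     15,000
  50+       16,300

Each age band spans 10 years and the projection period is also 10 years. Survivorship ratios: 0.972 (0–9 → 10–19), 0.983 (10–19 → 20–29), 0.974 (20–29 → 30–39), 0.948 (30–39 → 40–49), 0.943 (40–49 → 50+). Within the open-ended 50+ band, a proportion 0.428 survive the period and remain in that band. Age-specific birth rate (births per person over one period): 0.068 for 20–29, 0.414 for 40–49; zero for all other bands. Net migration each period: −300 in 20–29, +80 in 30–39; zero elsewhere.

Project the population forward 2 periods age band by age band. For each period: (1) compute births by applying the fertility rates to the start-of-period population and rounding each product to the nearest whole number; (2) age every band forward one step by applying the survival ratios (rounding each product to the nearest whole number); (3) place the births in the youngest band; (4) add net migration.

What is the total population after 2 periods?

92698

Period 1.
Births: 15000 × 0.068 = 1020  |  15000 × 0.414 = 6210 → 7230
10–19: 24800 × 0.972 = 24106
20–29: 17000 × 0.983 = 16711
30–39: 15000 × 0.974 = 14610
40–49: 17200 × 0.948 = 16306
50+: 15000 × 0.943 + 16300 × 0.428 = 14145 + 6976 = 21121
Net migration: 20–29 − 300 → 16411; 30–39 + 80 → 14690
→ [7230, 24106, 16411, 14690, 16306, 21121]
Period 2.
Births: 16411 × 0.068 = 1116  |  16306 × 0.414 = 6751 → 7867
10–19: 7230 × 0.972 = 7028
20–29: 24106 × 0.983 = 23696
30–39: 16411 × 0.974 = 15984
40–49: 14690 × 0.948 = 13926
50+: 16306 × 0.943 + 21121 × 0.428 = 15377 + 9040 = 24417
Net migration: 20–29 − 300 → 23396; 30–39 + 80 → 16064
→ [7867, 7028, 23396, 16064, 13926, 24417]
Total after period 2: 7867 + 7028 + 23396 + 16064 + 13926 + 24417 = 92698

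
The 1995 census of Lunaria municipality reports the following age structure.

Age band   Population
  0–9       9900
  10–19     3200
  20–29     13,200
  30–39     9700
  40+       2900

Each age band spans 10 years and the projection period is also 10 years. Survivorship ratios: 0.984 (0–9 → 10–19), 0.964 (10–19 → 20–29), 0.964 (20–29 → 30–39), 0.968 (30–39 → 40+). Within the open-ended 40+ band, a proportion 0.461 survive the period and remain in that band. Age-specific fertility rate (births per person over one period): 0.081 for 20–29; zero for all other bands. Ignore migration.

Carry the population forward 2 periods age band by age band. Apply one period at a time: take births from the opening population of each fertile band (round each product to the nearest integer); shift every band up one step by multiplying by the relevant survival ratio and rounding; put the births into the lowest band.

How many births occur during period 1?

1069

After projecting period 1:
Births: 13200 × 0.081 = 1069
10–19: 9900 × 0.984 = 9742
20–29: 3200 × 0.964 = 3085
30–39: 13200 × 0.964 = 12725
40+: 9700 × 0.968 + 2900 × 0.461 = 9390 + 1337 = 10727
→ [1069, 9742, 3085, 12725, 10727]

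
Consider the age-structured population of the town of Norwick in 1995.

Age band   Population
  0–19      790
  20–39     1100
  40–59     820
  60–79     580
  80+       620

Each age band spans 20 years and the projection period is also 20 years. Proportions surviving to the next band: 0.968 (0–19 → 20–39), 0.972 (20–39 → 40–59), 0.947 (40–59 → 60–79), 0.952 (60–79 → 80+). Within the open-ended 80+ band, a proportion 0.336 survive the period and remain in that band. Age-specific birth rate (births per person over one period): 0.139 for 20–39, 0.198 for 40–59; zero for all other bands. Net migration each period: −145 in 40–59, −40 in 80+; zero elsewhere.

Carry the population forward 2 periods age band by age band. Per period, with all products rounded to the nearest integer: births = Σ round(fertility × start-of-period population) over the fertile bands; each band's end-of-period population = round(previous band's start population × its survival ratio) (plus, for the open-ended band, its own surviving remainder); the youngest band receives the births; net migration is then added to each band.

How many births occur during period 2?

289

(Groups numbered youngest = 1 to oldest = 5.)
After projecting period 1:
Births: 1100 × 0.139 = 153, 820 × 0.198 = 162 ⇒ total 315
Group 2: 790 × 0.968 = 765
Group 3: 1100 × 0.972 = 1069
Group 4: 820 × 0.947 = 777
Group 5: 580 × 0.952 + 620 × 0.336 = 552 + 208 = 760
Net migration: Group 3 − 145 → 924; Group 5 − 40 → 720
End of period: [315, 765, 924, 777, 720]
After projecting period 2:
Births: 765 × 0.139 = 106, 924 × 0.198 = 183 ⇒ total 289
Group 2: 315 × 0.968 = 305
Group 3: 765 × 0.972 = 744
Group 4: 924 × 0.947 = 875
Group 5: 777 × 0.952 + 720 × 0.336 = 740 + 242 = 982
Net migration: Group 3 − 145 → 599; Group 5 − 40 → 942
End of period: [289, 305, 599, 875, 942]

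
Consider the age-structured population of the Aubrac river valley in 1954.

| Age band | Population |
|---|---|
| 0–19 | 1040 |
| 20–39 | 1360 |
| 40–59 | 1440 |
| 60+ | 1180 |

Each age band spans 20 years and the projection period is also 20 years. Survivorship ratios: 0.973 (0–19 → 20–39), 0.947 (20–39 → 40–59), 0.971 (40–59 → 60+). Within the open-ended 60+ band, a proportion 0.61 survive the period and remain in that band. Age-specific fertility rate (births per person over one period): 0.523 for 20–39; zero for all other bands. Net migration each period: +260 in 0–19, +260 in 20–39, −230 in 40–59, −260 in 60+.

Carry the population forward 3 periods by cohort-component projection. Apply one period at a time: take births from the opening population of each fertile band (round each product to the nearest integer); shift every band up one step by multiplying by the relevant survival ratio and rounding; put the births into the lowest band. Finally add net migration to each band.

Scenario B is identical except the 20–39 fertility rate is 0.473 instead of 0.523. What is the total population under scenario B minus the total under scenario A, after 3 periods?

Period 1.
Births: 1360 × 0.523 = 711
20–39: 1040 × 0.973 = 1012
40–59: 1360 × 0.947 = 1288
60+: 1440 × 0.971 + 1180 × 0.61 = 1398 + 720 = 2118
Net migration: 0–19 + 260 → 971; 20–39 + 260 → 1272; 40–59 − 230 → 1058; 60+ − 260 → 1858
Giving 971 / 1272 / 1058 / 1858.
Period 2.
Births: 1272 × 0.523 = 665
20–39: 971 × 0.973 = 945
40–59: 1272 × 0.947 = 1205
60+: 1058 × 0.971 + 1858 × 0.61 = 1027 + 1133 = 2160
Net migration: 0–19 + 260 → 925; 20–39 + 260 → 1205; 40–59 − 230 → 975; 60+ − 260 → 1900
Giving 925 / 1205 / 975 / 1900.
Period 3.
Births: 1205 × 0.523 = 630
20–39: 925 × 0.973 = 900
40–59: 1205 × 0.947 = 1141
60+: 975 × 0.971 + 1900 × 0.61 = 947 + 1159 = 2106
Net migration: 0–19 + 260 → 890; 20–39 + 260 → 1160; 40–59 − 230 → 911; 60+ − 260 → 1846
Giving 890 / 1160 / 911 / 1846.
Scenario A total after 3 periods: 4807
Scenario B projection —
Period 1.
Births: 1360 × 0.473 = 643
20–39: 1040 × 0.973 = 1012
40–59: 1360 × 0.947 = 1288
60+: 1440 × 0.971 + 1180 × 0.61 = 1398 + 720 = 2118
Net migration: 0–19 + 260 → 903; 20–39 + 260 → 1272; 40–59 − 230 → 1058; 60+ − 260 → 1858
Giving 903 / 1272 / 1058 / 1858.
Period 2.
Births: 1272 × 0.473 = 602
20–39: 903 × 0.973 = 879
40–59: 1272 × 0.947 = 1205
60+: 1058 × 0.971 + 1858 × 0.61 = 1027 + 1133 = 2160
Net migration: 0–19 + 260 → 862; 20–39 + 260 → 1139; 40–59 − 230 → 975; 60+ − 260 → 1900
Giving 862 / 1139 / 975 / 1900.
Period 3.
Births: 1139 × 0.473 = 539
20–39: 862 × 0.973 = 839
40–59: 1139 × 0.947 = 1079
60+: 975 × 0.971 + 1900 × 0.61 = 947 + 1159 = 2106
Net migration: 0–19 + 260 → 799; 20–39 + 260 → 1099; 40–59 − 230 → 849; 60+ − 260 → 1846
Giving 799 / 1099 / 849 / 1846.
Scenario B total after 3 periods: 4593
Difference B − A = 4593 − 4807 = -214

-214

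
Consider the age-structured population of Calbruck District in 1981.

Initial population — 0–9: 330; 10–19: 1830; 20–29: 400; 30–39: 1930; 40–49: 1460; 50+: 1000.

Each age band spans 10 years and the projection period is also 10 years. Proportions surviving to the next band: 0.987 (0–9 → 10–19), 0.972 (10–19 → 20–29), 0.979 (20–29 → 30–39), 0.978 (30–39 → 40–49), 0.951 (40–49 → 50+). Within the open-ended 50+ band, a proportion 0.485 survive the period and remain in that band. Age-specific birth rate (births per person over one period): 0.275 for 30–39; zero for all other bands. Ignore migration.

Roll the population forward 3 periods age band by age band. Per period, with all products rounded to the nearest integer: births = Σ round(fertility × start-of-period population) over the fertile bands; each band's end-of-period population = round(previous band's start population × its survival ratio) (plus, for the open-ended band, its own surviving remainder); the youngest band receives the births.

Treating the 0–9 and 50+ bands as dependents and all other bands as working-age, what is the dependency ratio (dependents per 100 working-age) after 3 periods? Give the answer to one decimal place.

81.9

After projecting period 1:
Births: 1930 × 0.275 = 531
10–19: 330 × 0.987 = 326
20–29: 1830 × 0.972 = 1779
30–39: 400 × 0.979 = 392
40–49: 1930 × 0.978 = 1888
50+: 1460 × 0.951 + 1000 × 0.485 = 1388 + 485 = 1873
Population now: 0–9=531, 10–19=326, 20–29=1779, 30–39=392, 40–49=1888, 50+=1873
After projecting period 2:
Births: 392 × 0.275 = 108
10–19: 531 × 0.987 = 524
20–29: 326 × 0.972 = 317
30–39: 1779 × 0.979 = 1742
40–49: 392 × 0.978 = 383
50+: 1888 × 0.951 + 1873 × 0.485 = 1795 + 908 = 2703
Population now: 0–9=108, 10–19=524, 20–29=317, 30–39=1742, 40–49=383, 50+=2703
After projecting period 3:
Births: 1742 × 0.275 = 479
10–19: 108 × 0.987 = 107
20–29: 524 × 0.972 = 509
30–39: 317 × 0.979 = 310
40–49: 1742 × 0.978 = 1704
50+: 383 × 0.951 + 2703 × 0.485 = 364 + 1311 = 1675
Population now: 0–9=479, 10–19=107, 20–29=509, 30–39=310, 40–49=1704, 50+=1675
Dependents (band 0–9 + band 50+) = 479 + 1675 = 2154; working-age = 2630; ratio = 2154/2630 × 100 = 81.9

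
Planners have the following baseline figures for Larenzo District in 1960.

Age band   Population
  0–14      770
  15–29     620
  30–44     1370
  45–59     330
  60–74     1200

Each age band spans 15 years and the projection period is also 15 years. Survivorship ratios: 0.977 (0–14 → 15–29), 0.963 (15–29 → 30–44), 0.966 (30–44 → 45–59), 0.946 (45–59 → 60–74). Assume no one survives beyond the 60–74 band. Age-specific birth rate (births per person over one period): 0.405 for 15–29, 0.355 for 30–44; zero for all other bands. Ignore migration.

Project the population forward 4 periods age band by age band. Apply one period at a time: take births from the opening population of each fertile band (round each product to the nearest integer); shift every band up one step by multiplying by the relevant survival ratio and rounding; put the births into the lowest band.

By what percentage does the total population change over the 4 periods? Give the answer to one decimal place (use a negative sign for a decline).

-34.7

Period 1:
Births: 620 × 0.405 = 251, 1370 × 0.355 = 486 → 737
15–29: 770 × 0.977 = 752
30–44: 620 × 0.963 = 597
45–59: 1370 × 0.966 = 1323
60–74: 330 × 0.946 = 312
End of period: [737, 752, 597, 1323, 312]
Period 2:
Births: 752 × 0.405 = 305, 597 × 0.355 = 212 → 517
15–29: 737 × 0.977 = 720
30–44: 752 × 0.963 = 724
45–59: 597 × 0.966 = 577
60–74: 1323 × 0.946 = 1252
End of period: [517, 720, 724, 577, 1252]
Period 3:
Births: 720 × 0.405 = 292, 724 × 0.355 = 257 → 549
15–29: 517 × 0.977 = 505
30–44: 720 × 0.963 = 693
45–59: 724 × 0.966 = 699
60–74: 577 × 0.946 = 546
End of period: [549, 505, 693, 699, 546]
Period 4:
Births: 505 × 0.405 = 205, 693 × 0.355 = 246 → 451
15–29: 549 × 0.977 = 536
30–44: 505 × 0.963 = 486
45–59: 693 × 0.966 = 669
60–74: 699 × 0.946 = 661
End of period: [451, 536, 486, 669, 661]
Total: 4290 → 2803; change = -1487; percentage change = -34.7%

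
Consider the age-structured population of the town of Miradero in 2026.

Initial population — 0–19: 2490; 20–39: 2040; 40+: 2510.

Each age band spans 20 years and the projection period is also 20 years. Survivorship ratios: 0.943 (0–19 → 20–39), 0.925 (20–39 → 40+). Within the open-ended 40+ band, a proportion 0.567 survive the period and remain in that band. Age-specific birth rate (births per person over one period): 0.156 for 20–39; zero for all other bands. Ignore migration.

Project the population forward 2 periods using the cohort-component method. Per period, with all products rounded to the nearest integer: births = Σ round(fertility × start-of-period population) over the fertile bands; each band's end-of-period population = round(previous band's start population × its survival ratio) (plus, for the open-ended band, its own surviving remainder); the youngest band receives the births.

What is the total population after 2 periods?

Numbering the groups 1..3 from youngest to oldest:
[period 1]
Births: 2040 × 0.156 = 318
Group 2: 2490 × 0.943 = 2348
Group 3: 2040 × 0.925 + 2510 × 0.567 = 1887 + 1423 = 3310
Giving 318 / 2348 / 3310.
[period 2]
Births: 2348 × 0.156 = 366
Group 2: 318 × 0.943 = 300
Group 3: 2348 × 0.925 + 3310 × 0.567 = 2172 + 1877 = 4049
Giving 366 / 300 / 4049.
Total after period 2: 366 + 300 + 4049 = 4715

4715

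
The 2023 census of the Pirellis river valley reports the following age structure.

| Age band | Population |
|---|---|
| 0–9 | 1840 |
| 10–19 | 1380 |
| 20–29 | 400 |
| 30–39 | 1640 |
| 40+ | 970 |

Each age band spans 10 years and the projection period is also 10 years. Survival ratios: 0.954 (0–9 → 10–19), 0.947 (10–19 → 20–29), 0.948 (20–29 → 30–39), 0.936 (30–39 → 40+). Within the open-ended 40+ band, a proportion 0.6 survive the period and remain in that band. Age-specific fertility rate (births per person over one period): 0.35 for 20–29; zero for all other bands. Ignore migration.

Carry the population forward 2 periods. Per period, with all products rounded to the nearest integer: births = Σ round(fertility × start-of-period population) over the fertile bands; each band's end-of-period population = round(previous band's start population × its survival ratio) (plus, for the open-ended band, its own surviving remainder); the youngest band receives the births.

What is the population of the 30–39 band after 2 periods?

Period 1.
Births: 400 * 0.35 = 140
10–19: 1840 * 0.954 = 1755
20–29: 1380 * 0.947 = 1307
30–39: 400 * 0.948 = 379
40+: 1640 * 0.936 + 970 * 0.6 = 1535 + 582 = 2117
Population now: 0–9=140, 10–19=1755, 20–29=1307, 30–39=379, 40+=2117
Period 2.
Births: 1307 * 0.35 = 457
10–19: 140 * 0.954 = 134
20–29: 1755 * 0.947 = 1662
30–39: 1307 * 0.948 = 1239
40+: 379 * 0.936 + 2117 * 0.6 = 355 + 1270 = 1625
Population now: 0–9=457, 10–19=134, 20–29=1662, 30–39=1239, 40+=1625

1239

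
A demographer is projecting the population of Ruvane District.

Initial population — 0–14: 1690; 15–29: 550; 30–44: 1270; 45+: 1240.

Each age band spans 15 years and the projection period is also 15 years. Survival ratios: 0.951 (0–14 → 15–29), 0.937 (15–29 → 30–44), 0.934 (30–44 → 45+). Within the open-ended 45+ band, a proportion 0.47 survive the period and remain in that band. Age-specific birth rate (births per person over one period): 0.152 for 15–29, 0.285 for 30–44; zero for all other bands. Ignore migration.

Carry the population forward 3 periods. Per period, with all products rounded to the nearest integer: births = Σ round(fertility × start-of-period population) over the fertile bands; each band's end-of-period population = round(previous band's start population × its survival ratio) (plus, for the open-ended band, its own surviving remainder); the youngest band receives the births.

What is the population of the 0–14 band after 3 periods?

493

Call the groups 1 to 4, youngest first.
[period 1]
Births: 550 * 0.152 = 84  |  1270 * 0.285 = 362 → 446
Group 2: 1690 * 0.951 = 1607
Group 3: 550 * 0.937 = 515
Group 4: 1270 * 0.934 + 1240 * 0.47 = 1186 + 583 = 1769
Population now: 0–14=446, 15–29=1607, 30–44=515, 45+=1769
[period 2]
Births: 1607 * 0.152 = 244  |  515 * 0.285 = 147 → 391
Group 2: 446 * 0.951 = 424
Group 3: 1607 * 0.937 = 1506
Group 4: 515 * 0.934 + 1769 * 0.47 = 481 + 831 = 1312
Population now: 0–14=391, 15–29=424, 30–44=1506, 45+=1312
[period 3]
Births: 424 * 0.152 = 64  |  1506 * 0.285 = 429 → 493
Group 2: 391 * 0.951 = 372
Group 3: 424 * 0.937 = 397
Group 4: 1506 * 0.934 + 1312 * 0.47 = 1407 + 617 = 2024
Population now: 0–14=493, 15–29=372, 30–44=397, 45+=2024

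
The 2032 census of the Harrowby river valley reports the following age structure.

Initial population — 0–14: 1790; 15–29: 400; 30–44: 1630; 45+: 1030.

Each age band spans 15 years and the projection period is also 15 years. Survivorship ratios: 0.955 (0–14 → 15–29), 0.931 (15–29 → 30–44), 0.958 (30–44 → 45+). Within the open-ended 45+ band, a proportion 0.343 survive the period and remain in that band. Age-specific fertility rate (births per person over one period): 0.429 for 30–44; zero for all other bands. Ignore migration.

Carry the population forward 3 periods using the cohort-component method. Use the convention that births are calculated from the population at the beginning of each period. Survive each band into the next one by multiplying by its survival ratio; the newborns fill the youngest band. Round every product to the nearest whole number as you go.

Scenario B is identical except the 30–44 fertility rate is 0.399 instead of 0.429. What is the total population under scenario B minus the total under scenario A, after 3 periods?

-104

Numbering the groups 1..4 from youngest to oldest:
Period 1.
Births: 1630 × 0.429 = 699
Group 2: 1790 × 0.955 = 1709
Group 3: 400 × 0.931 = 372
Group 4: 1630 × 0.958 + 1030 × 0.343 = 1562 + 353 = 1915
Population now: 0–14=699, 15–29=1709, 30–44=372, 45+=1915
Period 2.
Births: 372 × 0.429 = 160
Group 2: 699 × 0.955 = 668
Group 3: 1709 × 0.931 = 1591
Group 4: 372 × 0.958 + 1915 × 0.343 = 356 + 657 = 1013
Population now: 0–14=160, 15–29=668, 30–44=1591, 45+=1013
Period 3.
Births: 1591 × 0.429 = 683
Group 2: 160 × 0.955 = 153
Group 3: 668 × 0.931 = 622
Group 4: 1591 × 0.958 + 1013 × 0.343 = 1524 + 347 = 1871
Population now: 0–14=683, 15–29=153, 30–44=622, 45+=1871
Scenario A total after 3 periods: 3329
Scenario B projection —
Period 1.
Births: 1630 × 0.399 = 650
Group 2: 1790 × 0.955 = 1709
Group 3: 400 × 0.931 = 372
Group 4: 1630 × 0.958 + 1030 × 0.343 = 1562 + 353 = 1915
Population now: 0–14=650, 15–29=1709, 30–44=372, 45+=1915
Period 2.
Births: 372 × 0.399 = 148
Group 2: 650 × 0.955 = 621
Group 3: 1709 × 0.931 = 1591
Group 4: 372 × 0.958 + 1915 × 0.343 = 356 + 657 = 1013
Population now: 0–14=148, 15–29=621, 30–44=1591, 45+=1013
Period 3.
Births: 1591 × 0.399 = 635
Group 2: 148 × 0.955 = 141
Group 3: 621 × 0.931 = 578
Group 4: 1591 × 0.958 + 1013 × 0.343 = 1524 + 347 = 1871
Population now: 0–14=635, 15–29=141, 30–44=578, 45+=1871
Scenario B total after 3 periods: 3225
Difference B − A = 3225 − 3329 = -104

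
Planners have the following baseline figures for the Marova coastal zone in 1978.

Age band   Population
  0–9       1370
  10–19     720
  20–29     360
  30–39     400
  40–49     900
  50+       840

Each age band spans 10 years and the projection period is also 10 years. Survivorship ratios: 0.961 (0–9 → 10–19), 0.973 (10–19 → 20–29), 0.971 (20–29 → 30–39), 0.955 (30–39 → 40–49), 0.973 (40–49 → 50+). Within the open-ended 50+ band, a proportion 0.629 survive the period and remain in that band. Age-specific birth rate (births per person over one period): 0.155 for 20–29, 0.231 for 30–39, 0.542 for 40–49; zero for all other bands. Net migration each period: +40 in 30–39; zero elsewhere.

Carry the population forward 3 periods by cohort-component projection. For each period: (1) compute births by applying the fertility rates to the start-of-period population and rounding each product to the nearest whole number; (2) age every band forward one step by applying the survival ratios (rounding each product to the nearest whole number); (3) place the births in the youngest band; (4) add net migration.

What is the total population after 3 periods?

Period 1:
Births: 360 * 0.155 = 56, 400 * 0.231 = 92, 900 * 0.542 = 488 — total 636
10–19: 1370 * 0.961 = 1317
20–29: 720 * 0.973 = 701
30–39: 360 * 0.971 = 350
40–49: 400 * 0.955 = 382
50+: 900 * 0.973 + 840 * 0.629 = 876 + 528 = 1404
Net migration: 30–39 + 40 → 390
Population now: 0–9=636, 10–19=1317, 20–29=701, 30–39=390, 40–49=382, 50+=1404
Period 2:
Births: 701 * 0.155 = 109, 390 * 0.231 = 90, 382 * 0.542 = 207 — total 406
10–19: 636 * 0.961 = 611
20–29: 1317 * 0.973 = 1281
30–39: 701 * 0.971 = 681
40–49: 390 * 0.955 = 372
50+: 382 * 0.973 + 1404 * 0.629 = 372 + 883 = 1255
Net migration: 30–39 + 40 → 721
Population now: 0–9=406, 10–19=611, 20–29=1281, 30–39=721, 40–49=372, 50+=1255
Period 3:
Births: 1281 * 0.155 = 199, 721 * 0.231 = 167, 372 * 0.542 = 202 — total 568
10–19: 406 * 0.961 = 390
20–29: 611 * 0.973 = 595
30–39: 1281 * 0.971 = 1244
40–49: 721 * 0.955 = 689
50+: 372 * 0.973 + 1255 * 0.629 = 362 + 789 = 1151
Net migration: 30–39 + 40 → 1284
Population now: 0–9=568, 10–19=390, 20–29=595, 30–39=1284, 40–49=689, 50+=1151
Total after period 3: 568 + 390 + 595 + 1284 + 689 + 1151 = 4677

4677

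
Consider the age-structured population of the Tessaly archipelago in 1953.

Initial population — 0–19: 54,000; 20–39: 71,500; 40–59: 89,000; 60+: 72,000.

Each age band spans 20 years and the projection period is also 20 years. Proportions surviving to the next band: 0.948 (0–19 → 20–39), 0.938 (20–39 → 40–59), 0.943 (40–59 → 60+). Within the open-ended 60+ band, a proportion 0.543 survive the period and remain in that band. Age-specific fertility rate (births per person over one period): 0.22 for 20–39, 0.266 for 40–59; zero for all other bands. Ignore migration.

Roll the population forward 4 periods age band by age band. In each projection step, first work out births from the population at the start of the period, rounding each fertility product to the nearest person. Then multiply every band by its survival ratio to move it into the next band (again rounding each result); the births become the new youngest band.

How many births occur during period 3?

20991

Call the bands 1 to 4, youngest first.
After projecting period 1:
Births: 71500 × 0.22 = 15730  |  89000 × 0.266 = 23674 → total 39404
Band 2: 54000 × 0.948 = 51192
Band 3: 71500 × 0.938 = 67067
Band 4: 89000 × 0.943 + 72000 × 0.543 = 83927 + 39096 = 123023
Population now: 0–19=39404, 20–39=51192, 40–59=67067, 60+=123023
After projecting period 2:
Births: 51192 × 0.22 = 11262  |  67067 × 0.266 = 17840 → total 29102
Band 2: 39404 × 0.948 = 37355
Band 3: 51192 × 0.938 = 48018
Band 4: 67067 × 0.943 + 123023 × 0.543 = 63244 + 66801 = 130045
Population now: 0–19=29102, 20–39=37355, 40–59=48018, 60+=130045
After projecting period 3:
Births: 37355 × 0.22 = 8218  |  48018 × 0.266 = 12773 → total 20991
Band 2: 29102 × 0.948 = 27589
Band 3: 37355 × 0.938 = 35039
Band 4: 48018 × 0.943 + 130045 × 0.543 = 45281 + 70614 = 115895
Population now: 0–19=20991, 20–39=27589, 40–59=35039, 60+=115895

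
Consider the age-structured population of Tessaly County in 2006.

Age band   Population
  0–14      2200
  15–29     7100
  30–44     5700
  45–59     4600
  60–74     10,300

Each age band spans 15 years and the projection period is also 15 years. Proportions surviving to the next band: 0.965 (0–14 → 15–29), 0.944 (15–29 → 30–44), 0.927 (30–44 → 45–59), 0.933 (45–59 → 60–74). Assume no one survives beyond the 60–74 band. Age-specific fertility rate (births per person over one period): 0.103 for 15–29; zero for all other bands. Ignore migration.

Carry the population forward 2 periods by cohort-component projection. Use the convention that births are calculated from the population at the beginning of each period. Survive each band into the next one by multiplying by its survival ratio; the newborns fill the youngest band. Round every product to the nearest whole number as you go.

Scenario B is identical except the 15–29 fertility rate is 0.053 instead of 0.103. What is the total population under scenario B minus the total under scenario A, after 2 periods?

After projecting period 1:
Births: 7100 × 0.103 = 731
15–29: 2200 × 0.965 = 2123
30–44: 7100 × 0.944 = 6702
45–59: 5700 × 0.927 = 5284
60–74: 4600 × 0.933 = 4292
End of period: [731, 2123, 6702, 5284, 4292]
After projecting period 2:
Births: 2123 × 0.103 = 219
15–29: 731 × 0.965 = 705
30–44: 2123 × 0.944 = 2004
45–59: 6702 × 0.927 = 6213
60–74: 5284 × 0.933 = 4930
End of period: [219, 705, 2004, 6213, 4930]
Scenario A total after 2 periods: 14071
Scenario B projection —
After projecting period 1:
Births: 7100 × 0.053 = 376
15–29: 2200 × 0.965 = 2123
30–44: 7100 × 0.944 = 6702
45–59: 5700 × 0.927 = 5284
60–74: 4600 × 0.933 = 4292
End of period: [376, 2123, 6702, 5284, 4292]
After projecting period 2:
Births: 2123 × 0.053 = 113
15–29: 376 × 0.965 = 363
30–44: 2123 × 0.944 = 2004
45–59: 6702 × 0.927 = 6213
60–74: 5284 × 0.933 = 4930
End of period: [113, 363, 2004, 6213, 4930]
Scenario B total after 2 periods: 13623
Difference B − A = 13623 − 14071 = -448

-448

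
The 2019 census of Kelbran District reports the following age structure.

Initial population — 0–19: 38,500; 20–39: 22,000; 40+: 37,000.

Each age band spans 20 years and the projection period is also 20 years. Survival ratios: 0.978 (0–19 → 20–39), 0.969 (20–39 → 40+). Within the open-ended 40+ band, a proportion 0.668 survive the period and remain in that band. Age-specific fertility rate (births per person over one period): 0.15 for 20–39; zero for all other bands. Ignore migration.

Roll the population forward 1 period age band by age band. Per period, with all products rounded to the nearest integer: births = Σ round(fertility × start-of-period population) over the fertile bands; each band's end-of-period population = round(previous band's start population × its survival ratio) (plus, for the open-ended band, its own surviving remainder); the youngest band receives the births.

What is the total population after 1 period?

Call the groups 1 to 3, youngest first.
— Period 1 —
Births: 22000 × 0.15 = 3300
Group 2: 38500 × 0.978 = 37653
Group 3: 22000 × 0.969 + 37000 × 0.668 = 21318 + 24716 = 46034
→ [3300, 37653, 46034]
Total after period 1: 3300 + 37653 + 46034 = 86987

86987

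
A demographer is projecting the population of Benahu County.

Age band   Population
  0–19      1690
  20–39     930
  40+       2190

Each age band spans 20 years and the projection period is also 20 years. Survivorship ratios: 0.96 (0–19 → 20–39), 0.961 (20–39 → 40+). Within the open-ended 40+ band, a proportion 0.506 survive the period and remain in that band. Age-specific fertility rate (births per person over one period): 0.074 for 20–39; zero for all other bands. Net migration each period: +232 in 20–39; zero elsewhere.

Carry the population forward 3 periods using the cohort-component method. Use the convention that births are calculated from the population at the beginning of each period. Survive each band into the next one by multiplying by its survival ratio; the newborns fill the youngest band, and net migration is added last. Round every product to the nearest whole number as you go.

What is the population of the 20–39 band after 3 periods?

364

(Groups numbered youngest = 1 to oldest = 3.)
— Period 1 —
Births: 930 × 0.074 = 69
Group 2: 1690 × 0.96 = 1622
Group 3: 930 × 0.961 + 2190 × 0.506 = 894 + 1108 = 2002
Net migration: Group 2 + 232 → 1854
→ [69, 1854, 2002]
— Period 2 —
Births: 1854 × 0.074 = 137
Group 2: 69 × 0.96 = 66
Group 3: 1854 × 0.961 + 2002 × 0.506 = 1782 + 1013 = 2795
Net migration: Group 2 + 232 → 298
→ [137, 298, 2795]
— Period 3 —
Births: 298 × 0.074 = 22
Group 2: 137 × 0.96 = 132
Group 3: 298 × 0.961 + 2795 × 0.506 = 286 + 1414 = 1700
Net migration: Group 2 + 232 → 364
→ [22, 364, 1700]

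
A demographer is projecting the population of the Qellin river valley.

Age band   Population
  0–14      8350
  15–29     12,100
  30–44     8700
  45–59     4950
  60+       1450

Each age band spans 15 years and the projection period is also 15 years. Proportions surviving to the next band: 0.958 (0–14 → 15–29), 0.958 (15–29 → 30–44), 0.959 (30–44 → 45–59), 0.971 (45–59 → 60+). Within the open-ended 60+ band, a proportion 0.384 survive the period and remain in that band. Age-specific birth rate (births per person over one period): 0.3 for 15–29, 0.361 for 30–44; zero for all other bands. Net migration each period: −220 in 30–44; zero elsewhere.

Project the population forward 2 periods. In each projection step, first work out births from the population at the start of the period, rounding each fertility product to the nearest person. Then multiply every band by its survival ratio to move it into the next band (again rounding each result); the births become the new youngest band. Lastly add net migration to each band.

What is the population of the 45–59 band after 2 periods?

After projecting period 1:
Births: 12100 × 0.3 = 3630 ; 8700 × 0.361 = 3141 — total 6771
15–29: 8350 × 0.958 = 7999
30–44: 12100 × 0.958 = 11592
45–59: 8700 × 0.959 = 8343
60+: 4950 × 0.971 + 1450 × 0.384 = 4806 + 557 = 5363
Net migration: 30–44 − 220 → 11372
Giving 6771 / 7999 / 11372 / 8343 / 5363.
After projecting period 2:
Births: 7999 × 0.3 = 2400 ; 11372 × 0.361 = 4105 — total 6505
15–29: 6771 × 0.958 = 6487
30–44: 7999 × 0.958 = 7663
45–59: 11372 × 0.959 = 10906
60+: 8343 × 0.971 + 5363 × 0.384 = 8101 + 2059 = 10160
Net migration: 30–44 − 220 → 7443
Giving 6505 / 6487 / 7443 / 10906 / 10160.

10906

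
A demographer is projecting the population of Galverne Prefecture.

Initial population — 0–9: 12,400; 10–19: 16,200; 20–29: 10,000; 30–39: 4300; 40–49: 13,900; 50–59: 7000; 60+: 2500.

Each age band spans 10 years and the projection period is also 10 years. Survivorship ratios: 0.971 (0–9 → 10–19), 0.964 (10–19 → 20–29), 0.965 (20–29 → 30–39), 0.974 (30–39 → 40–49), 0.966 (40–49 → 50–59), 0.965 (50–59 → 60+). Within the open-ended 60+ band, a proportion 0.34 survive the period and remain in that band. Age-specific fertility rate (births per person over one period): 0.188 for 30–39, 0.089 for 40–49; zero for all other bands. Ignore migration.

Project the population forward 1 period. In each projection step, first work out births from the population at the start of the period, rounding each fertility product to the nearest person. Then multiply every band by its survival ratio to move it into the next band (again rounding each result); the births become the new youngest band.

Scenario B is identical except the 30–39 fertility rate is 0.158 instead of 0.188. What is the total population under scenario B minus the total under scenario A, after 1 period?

-129

Call the groups 1 to 7, youngest first.
Period 1.
Births: 4300 × 0.188 = 808  |  13900 × 0.089 = 1237 — total 2045
Group 2: 12400 × 0.971 = 12040
Group 3: 16200 × 0.964 = 15617
Group 4: 10000 × 0.965 = 9650
Group 5: 4300 × 0.974 = 4188
Group 6: 13900 × 0.966 = 13427
Group 7: 7000 × 0.965 + 2500 × 0.34 = 6755 + 850 = 7605
Giving 2045 / 12040 / 15617 / 9650 / 4188 / 13427 / 7605.
Scenario A total after 1 period: 64572
Scenario B projection —
Period 1.
Births: 4300 × 0.158 = 679  |  13900 × 0.089 = 1237 — total 1916
Group 2: 12400 × 0.971 = 12040
Group 3: 16200 × 0.964 = 15617
Group 4: 10000 × 0.965 = 9650
Group 5: 4300 × 0.974 = 4188
Group 6: 13900 × 0.966 = 13427
Group 7: 7000 × 0.965 + 2500 × 0.34 = 6755 + 850 = 7605
Giving 1916 / 12040 / 15617 / 9650 / 4188 / 13427 / 7605.
Scenario B total after 1 period: 64443
Difference B − A = 64443 − 64572 = -129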